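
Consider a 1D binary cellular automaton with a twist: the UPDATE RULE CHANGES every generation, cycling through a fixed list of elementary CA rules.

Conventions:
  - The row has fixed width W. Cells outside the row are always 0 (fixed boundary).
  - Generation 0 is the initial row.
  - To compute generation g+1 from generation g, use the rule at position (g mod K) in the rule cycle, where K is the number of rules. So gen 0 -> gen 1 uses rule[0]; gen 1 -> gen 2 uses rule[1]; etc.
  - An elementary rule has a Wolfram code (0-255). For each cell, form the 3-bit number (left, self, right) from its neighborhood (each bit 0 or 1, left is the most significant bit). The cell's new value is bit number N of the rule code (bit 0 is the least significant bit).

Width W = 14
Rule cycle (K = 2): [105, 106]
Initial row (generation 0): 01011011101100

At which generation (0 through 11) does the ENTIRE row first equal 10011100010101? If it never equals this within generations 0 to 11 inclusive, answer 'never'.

Answer: never

Derivation:
Gen 0: 01011011101100
Gen 1 (rule 105): 00111110111101
Gen 2 (rule 106): 01100011100110
Gen 3 (rule 105): 01101010100110
Gen 4 (rule 106): 11110101001110
Gen 5 (rule 105): 10011010001010
Gen 6 (rule 106): 00111100010100
Gen 7 (rule 105): 10100101001001
Gen 8 (rule 106): 01001010010010
Gen 9 (rule 105): 00000100000000
Gen 10 (rule 106): 00001000000000
Gen 11 (rule 105): 11100011111111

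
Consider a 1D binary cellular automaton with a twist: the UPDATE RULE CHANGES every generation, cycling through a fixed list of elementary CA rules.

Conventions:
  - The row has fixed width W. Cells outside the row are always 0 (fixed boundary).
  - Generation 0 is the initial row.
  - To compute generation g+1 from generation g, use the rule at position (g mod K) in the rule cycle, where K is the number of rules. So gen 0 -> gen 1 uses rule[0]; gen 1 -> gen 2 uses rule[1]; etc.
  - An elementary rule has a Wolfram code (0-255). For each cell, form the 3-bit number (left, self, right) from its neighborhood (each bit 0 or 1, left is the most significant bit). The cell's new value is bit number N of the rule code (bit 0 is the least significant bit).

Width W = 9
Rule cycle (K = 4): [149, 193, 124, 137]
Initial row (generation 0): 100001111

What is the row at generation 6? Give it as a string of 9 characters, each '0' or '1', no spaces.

Gen 0: 100001111
Gen 1 (rule 149): 111100110
Gen 2 (rule 193): 011100010
Gen 3 (rule 124): 010110011
Gen 4 (rule 137): 000100010
Gen 5 (rule 149): 110111011
Gen 6 (rule 193): 010011001

Answer: 010011001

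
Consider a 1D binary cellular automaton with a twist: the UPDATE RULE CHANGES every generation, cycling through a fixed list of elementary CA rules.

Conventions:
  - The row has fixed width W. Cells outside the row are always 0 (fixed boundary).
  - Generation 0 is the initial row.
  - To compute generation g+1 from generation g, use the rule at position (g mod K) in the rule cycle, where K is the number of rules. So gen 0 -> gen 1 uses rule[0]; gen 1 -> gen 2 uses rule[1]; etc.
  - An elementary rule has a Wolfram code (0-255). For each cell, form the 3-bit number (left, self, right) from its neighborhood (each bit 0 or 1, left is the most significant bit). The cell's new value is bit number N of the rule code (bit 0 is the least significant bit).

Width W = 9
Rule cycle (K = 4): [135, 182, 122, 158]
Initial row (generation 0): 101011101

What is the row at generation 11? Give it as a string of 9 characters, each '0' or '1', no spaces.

Gen 0: 101011101
Gen 1 (rule 135): 101001001
Gen 2 (rule 182): 111111111
Gen 3 (rule 122): 100000001
Gen 4 (rule 158): 110000011
Gen 5 (rule 135): 000111100
Gen 6 (rule 182): 001011010
Gen 7 (rule 122): 010111101
Gen 8 (rule 158): 110111001
Gen 9 (rule 135): 000010011
Gen 10 (rule 182): 000111100
Gen 11 (rule 122): 001100110

Answer: 001100110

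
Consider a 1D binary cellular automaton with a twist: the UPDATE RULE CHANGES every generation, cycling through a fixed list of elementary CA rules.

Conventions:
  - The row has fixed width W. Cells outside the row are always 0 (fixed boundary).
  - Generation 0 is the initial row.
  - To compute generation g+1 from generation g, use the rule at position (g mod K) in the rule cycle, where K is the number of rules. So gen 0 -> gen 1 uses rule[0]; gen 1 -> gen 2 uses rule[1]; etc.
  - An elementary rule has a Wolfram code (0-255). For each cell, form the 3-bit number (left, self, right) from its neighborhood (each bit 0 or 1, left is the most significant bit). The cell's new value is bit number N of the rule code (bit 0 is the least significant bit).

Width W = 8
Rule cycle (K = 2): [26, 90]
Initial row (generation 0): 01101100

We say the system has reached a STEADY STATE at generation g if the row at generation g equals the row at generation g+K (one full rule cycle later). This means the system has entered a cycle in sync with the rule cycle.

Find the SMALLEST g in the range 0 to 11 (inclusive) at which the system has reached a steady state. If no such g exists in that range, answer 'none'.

Answer: 3

Derivation:
Gen 0: 01101100
Gen 1 (rule 26): 11001010
Gen 2 (rule 90): 11110001
Gen 3 (rule 26): 10001010
Gen 4 (rule 90): 01010001
Gen 5 (rule 26): 10001010
Gen 6 (rule 90): 01010001
Gen 7 (rule 26): 10001010
Gen 8 (rule 90): 01010001
Gen 9 (rule 26): 10001010
Gen 10 (rule 90): 01010001
Gen 11 (rule 26): 10001010
Gen 12 (rule 90): 01010001
Gen 13 (rule 26): 10001010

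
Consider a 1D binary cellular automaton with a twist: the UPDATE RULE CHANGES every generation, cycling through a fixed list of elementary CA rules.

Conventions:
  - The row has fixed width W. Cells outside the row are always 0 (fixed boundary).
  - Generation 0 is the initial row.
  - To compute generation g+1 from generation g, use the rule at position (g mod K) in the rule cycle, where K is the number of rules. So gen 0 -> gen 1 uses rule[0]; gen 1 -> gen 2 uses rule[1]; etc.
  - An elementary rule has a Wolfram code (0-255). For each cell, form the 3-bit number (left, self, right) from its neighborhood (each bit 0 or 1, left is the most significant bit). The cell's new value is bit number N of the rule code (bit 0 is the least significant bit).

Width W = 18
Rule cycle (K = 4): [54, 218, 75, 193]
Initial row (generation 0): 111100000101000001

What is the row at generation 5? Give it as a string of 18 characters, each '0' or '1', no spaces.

Answer: 100100101000100000

Derivation:
Gen 0: 111100000101000001
Gen 1 (rule 54): 000010001111100011
Gen 2 (rule 218): 000101011111110111
Gen 3 (rule 75): 111000010000010101
Gen 4 (rule 193): 011011000111000000
Gen 5 (rule 54): 100100101000100000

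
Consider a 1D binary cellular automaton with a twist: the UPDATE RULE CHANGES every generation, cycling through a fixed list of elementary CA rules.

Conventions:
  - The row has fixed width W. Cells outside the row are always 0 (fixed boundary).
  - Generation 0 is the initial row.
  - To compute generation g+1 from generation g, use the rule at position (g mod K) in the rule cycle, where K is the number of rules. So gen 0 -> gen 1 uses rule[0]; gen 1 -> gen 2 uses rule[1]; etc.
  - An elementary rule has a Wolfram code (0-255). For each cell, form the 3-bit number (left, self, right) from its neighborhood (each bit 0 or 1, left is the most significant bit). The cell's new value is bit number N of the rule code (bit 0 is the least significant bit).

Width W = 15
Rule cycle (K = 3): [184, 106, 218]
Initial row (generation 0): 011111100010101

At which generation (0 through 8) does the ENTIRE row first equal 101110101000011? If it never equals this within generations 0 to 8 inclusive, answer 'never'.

Answer: never

Derivation:
Gen 0: 011111100010101
Gen 1 (rule 184): 011111010001010
Gen 2 (rule 106): 110001100010100
Gen 3 (rule 218): 111011110100010
Gen 4 (rule 184): 110111101010001
Gen 5 (rule 106): 111100110100010
Gen 6 (rule 218): 111111110010101
Gen 7 (rule 184): 111111101001010
Gen 8 (rule 106): 100000110010100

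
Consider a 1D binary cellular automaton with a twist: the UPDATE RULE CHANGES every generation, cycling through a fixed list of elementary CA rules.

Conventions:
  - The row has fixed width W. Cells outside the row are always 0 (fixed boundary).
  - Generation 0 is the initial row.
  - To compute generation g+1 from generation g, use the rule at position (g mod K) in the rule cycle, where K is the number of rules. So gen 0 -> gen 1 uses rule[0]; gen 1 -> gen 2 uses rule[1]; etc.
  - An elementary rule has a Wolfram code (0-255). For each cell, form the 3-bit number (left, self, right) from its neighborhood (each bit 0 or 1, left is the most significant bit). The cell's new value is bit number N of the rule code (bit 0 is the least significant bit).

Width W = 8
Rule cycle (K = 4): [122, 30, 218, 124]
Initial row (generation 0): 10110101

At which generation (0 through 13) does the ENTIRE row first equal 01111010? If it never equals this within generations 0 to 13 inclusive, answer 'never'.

Answer: 1

Derivation:
Gen 0: 10110101
Gen 1 (rule 122): 01111010
Gen 2 (rule 30): 11000011
Gen 3 (rule 218): 11100111
Gen 4 (rule 124): 10110101
Gen 5 (rule 122): 01111010
Gen 6 (rule 30): 11000011
Gen 7 (rule 218): 11100111
Gen 8 (rule 124): 10110101
Gen 9 (rule 122): 01111010
Gen 10 (rule 30): 11000011
Gen 11 (rule 218): 11100111
Gen 12 (rule 124): 10110101
Gen 13 (rule 122): 01111010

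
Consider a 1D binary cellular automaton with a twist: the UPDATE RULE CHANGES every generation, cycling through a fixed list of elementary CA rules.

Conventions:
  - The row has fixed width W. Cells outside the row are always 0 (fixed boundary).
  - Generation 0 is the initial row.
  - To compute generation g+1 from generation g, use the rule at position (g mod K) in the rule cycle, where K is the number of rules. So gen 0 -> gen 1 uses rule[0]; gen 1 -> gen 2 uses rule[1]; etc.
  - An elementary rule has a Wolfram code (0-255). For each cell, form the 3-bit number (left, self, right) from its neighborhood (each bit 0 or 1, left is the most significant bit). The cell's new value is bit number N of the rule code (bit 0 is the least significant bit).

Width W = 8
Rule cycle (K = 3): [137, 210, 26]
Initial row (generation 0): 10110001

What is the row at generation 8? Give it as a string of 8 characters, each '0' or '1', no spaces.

Gen 0: 10110001
Gen 1 (rule 137): 00100100
Gen 2 (rule 210): 01011010
Gen 3 (rule 26): 10010001
Gen 4 (rule 137): 00000100
Gen 5 (rule 210): 00001010
Gen 6 (rule 26): 00010001
Gen 7 (rule 137): 11000100
Gen 8 (rule 210): 01101010

Answer: 01101010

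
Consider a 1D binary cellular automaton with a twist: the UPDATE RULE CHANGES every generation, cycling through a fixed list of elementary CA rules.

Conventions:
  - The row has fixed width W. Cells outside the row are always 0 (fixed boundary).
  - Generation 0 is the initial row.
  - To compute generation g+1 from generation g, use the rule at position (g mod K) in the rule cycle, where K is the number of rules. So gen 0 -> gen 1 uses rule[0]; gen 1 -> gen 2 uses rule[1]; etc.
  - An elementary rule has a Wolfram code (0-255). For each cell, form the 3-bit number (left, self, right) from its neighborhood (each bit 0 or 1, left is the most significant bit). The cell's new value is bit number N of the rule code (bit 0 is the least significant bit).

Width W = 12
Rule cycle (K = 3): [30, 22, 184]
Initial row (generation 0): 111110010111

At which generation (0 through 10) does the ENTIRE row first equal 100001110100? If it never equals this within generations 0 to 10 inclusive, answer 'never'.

Gen 0: 111110010111
Gen 1 (rule 30): 100001110100
Gen 2 (rule 22): 110010000110
Gen 3 (rule 184): 101001000101
Gen 4 (rule 30): 101111101101
Gen 5 (rule 22): 100000000001
Gen 6 (rule 184): 010000000000
Gen 7 (rule 30): 111000000000
Gen 8 (rule 22): 000100000000
Gen 9 (rule 184): 000010000000
Gen 10 (rule 30): 000111000000

Answer: 1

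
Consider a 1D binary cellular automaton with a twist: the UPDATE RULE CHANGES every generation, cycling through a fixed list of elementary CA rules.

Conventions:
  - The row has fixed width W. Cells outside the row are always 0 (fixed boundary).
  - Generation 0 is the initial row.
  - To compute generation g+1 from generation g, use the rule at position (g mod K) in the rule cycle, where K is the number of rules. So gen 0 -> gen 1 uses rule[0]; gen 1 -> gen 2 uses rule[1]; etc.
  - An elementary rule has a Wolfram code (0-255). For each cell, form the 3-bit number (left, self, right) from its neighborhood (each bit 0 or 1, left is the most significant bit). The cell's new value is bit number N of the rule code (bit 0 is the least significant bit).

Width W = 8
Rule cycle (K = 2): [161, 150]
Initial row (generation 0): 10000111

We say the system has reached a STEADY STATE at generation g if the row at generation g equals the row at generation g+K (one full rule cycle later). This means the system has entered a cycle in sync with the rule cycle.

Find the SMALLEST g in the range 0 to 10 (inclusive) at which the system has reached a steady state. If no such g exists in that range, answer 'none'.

Gen 0: 10000111
Gen 1 (rule 161): 00110010
Gen 2 (rule 150): 01001111
Gen 3 (rule 161): 00000110
Gen 4 (rule 150): 00001001
Gen 5 (rule 161): 11100000
Gen 6 (rule 150): 01010000
Gen 7 (rule 161): 00100111
Gen 8 (rule 150): 01111010
Gen 9 (rule 161): 00110100
Gen 10 (rule 150): 01000110
Gen 11 (rule 161): 00010000
Gen 12 (rule 150): 00111000

Answer: none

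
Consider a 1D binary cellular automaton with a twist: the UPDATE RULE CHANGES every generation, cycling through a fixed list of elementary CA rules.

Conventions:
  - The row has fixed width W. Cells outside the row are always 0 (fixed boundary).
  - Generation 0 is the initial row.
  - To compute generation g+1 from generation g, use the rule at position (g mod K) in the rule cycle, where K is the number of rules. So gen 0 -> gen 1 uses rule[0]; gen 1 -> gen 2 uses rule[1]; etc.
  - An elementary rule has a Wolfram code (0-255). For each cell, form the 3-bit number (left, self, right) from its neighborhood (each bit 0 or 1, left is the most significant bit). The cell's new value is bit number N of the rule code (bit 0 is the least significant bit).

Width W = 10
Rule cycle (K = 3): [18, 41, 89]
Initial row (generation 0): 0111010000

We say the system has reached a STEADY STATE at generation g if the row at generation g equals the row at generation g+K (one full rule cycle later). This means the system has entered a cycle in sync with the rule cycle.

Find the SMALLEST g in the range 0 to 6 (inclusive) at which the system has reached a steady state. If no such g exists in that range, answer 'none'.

Answer: none

Derivation:
Gen 0: 0111010000
Gen 1 (rule 18): 1000001000
Gen 2 (rule 41): 0011100011
Gen 3 (rule 89): 1010111011
Gen 4 (rule 18): 0000000000
Gen 5 (rule 41): 1111111111
Gen 6 (rule 89): 1000000001
Gen 7 (rule 18): 0100000010
Gen 8 (rule 41): 0001111000
Gen 9 (rule 89): 1101001111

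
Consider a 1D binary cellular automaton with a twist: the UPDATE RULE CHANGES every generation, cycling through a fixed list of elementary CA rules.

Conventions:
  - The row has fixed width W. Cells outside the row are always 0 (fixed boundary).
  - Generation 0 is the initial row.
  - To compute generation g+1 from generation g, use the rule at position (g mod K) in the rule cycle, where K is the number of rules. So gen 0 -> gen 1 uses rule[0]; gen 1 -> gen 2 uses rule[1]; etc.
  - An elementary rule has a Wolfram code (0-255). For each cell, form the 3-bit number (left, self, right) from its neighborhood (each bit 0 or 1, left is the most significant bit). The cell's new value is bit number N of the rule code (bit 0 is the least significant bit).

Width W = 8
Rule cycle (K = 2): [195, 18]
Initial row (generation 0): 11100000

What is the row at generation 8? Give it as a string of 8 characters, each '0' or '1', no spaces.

Answer: 00000000

Derivation:
Gen 0: 11100000
Gen 1 (rule 195): 01101111
Gen 2 (rule 18): 10000000
Gen 3 (rule 195): 00111111
Gen 4 (rule 18): 01000000
Gen 5 (rule 195): 10011111
Gen 6 (rule 18): 01100000
Gen 7 (rule 195): 10101111
Gen 8 (rule 18): 00000000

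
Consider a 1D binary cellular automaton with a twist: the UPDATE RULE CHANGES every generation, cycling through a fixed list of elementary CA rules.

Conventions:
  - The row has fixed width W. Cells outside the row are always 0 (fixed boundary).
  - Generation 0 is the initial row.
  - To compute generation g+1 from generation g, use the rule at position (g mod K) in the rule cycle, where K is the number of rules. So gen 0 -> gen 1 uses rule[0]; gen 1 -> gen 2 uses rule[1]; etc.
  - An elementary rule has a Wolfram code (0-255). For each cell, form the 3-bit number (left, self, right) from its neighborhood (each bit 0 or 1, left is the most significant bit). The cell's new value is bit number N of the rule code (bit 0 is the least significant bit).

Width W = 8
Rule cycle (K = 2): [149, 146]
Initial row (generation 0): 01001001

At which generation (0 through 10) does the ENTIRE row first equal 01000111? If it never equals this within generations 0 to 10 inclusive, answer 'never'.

Answer: 7

Derivation:
Gen 0: 01001001
Gen 1 (rule 149): 01101101
Gen 2 (rule 146): 10000000
Gen 3 (rule 149): 11111111
Gen 4 (rule 146): 01111110
Gen 5 (rule 149): 00111101
Gen 6 (rule 146): 01011000
Gen 7 (rule 149): 01000111
Gen 8 (rule 146): 10101010
Gen 9 (rule 149): 10101011
Gen 10 (rule 146): 00000000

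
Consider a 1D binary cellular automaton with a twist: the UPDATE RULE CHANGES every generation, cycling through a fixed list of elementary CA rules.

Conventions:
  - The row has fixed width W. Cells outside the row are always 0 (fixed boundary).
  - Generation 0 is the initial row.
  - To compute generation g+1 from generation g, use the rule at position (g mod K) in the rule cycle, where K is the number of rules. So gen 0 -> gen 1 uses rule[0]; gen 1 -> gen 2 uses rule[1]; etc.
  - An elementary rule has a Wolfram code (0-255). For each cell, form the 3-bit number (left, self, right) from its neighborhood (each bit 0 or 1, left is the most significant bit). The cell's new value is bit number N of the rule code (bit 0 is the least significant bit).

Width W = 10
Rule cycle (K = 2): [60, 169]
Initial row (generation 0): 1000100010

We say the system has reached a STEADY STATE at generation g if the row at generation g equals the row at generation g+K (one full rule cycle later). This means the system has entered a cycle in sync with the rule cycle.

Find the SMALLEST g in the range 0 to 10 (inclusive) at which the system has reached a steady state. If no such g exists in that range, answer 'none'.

Answer: 0

Derivation:
Gen 0: 1000100010
Gen 1 (rule 60): 1100110011
Gen 2 (rule 169): 1000100010
Gen 3 (rule 60): 1100110011
Gen 4 (rule 169): 1000100010
Gen 5 (rule 60): 1100110011
Gen 6 (rule 169): 1000100010
Gen 7 (rule 60): 1100110011
Gen 8 (rule 169): 1000100010
Gen 9 (rule 60): 1100110011
Gen 10 (rule 169): 1000100010
Gen 11 (rule 60): 1100110011
Gen 12 (rule 169): 1000100010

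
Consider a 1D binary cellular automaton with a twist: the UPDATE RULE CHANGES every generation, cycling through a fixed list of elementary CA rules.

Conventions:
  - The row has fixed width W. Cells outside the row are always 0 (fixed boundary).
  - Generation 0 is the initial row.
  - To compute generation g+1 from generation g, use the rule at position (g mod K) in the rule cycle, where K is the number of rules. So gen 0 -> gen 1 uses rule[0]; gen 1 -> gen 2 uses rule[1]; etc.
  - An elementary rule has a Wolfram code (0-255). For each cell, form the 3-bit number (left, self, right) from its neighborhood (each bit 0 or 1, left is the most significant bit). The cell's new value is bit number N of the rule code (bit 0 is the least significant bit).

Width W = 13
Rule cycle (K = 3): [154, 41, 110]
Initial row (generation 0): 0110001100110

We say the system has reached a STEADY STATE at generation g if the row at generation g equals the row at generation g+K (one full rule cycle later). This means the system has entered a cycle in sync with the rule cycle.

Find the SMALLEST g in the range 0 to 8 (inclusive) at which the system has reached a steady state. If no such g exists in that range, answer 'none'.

Gen 0: 0110001100110
Gen 1 (rule 154): 1101011011101
Gen 2 (rule 41): 1010110110010
Gen 3 (rule 110): 1111111110110
Gen 4 (rule 154): 1111111100101
Gen 5 (rule 41): 1000000000010
Gen 6 (rule 110): 1000000000110
Gen 7 (rule 154): 0100000001101
Gen 8 (rule 41): 0001111101010
Gen 9 (rule 110): 0011000111110
Gen 10 (rule 154): 0110101111101
Gen 11 (rule 41): 0101011000010

Answer: none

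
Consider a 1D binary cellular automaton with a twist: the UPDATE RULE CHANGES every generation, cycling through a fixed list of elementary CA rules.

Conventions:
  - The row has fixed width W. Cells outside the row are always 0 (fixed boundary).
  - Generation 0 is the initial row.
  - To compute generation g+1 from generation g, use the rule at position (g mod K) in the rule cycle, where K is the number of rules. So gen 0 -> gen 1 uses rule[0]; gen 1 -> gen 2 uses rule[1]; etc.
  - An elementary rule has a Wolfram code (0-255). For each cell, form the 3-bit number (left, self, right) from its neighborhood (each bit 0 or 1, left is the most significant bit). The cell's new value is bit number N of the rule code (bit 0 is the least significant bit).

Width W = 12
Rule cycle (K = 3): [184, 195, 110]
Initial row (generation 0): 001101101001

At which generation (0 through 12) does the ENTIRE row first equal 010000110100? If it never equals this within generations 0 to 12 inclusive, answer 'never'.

Answer: 10

Derivation:
Gen 0: 001101101001
Gen 1 (rule 184): 001011010100
Gen 2 (rule 195): 110001000001
Gen 3 (rule 110): 110011000011
Gen 4 (rule 184): 101010100010
Gen 5 (rule 195): 000000001100
Gen 6 (rule 110): 000000011100
Gen 7 (rule 184): 000000011010
Gen 8 (rule 195): 111111101000
Gen 9 (rule 110): 100000111000
Gen 10 (rule 184): 010000110100
Gen 11 (rule 195): 100111010001
Gen 12 (rule 110): 101101110011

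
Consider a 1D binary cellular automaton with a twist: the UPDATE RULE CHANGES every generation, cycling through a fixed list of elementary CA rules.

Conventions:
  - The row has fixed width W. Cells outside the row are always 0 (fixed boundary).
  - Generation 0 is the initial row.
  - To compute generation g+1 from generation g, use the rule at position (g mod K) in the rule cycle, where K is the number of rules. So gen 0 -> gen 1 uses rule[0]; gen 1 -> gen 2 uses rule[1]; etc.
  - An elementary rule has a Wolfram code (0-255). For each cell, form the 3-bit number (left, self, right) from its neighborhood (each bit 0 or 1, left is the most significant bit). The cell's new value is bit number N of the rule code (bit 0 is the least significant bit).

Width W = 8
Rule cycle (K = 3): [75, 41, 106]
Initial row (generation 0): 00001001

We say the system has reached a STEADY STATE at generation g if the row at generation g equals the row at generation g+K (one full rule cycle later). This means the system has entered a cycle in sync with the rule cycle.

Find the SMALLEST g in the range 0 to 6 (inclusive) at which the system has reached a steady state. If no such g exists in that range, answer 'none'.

Gen 0: 00001001
Gen 1 (rule 75): 11110010
Gen 2 (rule 41): 10000000
Gen 3 (rule 106): 00000000
Gen 4 (rule 75): 11111111
Gen 5 (rule 41): 10000000
Gen 6 (rule 106): 00000000
Gen 7 (rule 75): 11111111
Gen 8 (rule 41): 10000000
Gen 9 (rule 106): 00000000

Answer: 2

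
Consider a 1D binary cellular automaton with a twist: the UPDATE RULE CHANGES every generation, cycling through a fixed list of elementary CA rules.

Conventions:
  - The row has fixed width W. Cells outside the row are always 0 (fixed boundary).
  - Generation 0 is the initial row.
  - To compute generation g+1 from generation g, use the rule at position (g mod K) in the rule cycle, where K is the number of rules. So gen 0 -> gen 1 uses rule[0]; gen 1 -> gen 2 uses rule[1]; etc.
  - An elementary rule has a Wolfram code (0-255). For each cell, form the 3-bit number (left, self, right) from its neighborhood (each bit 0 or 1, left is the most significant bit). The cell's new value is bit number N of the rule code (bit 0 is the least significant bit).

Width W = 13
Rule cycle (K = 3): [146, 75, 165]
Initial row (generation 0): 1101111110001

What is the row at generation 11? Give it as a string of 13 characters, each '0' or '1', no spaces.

Gen 0: 1101111110001
Gen 1 (rule 146): 0000111101010
Gen 2 (rule 75): 1111100100000
Gen 3 (rule 165): 0111000101111
Gen 4 (rule 146): 1010101000110
Gen 5 (rule 75): 0000000011110
Gen 6 (rule 165): 1111111001100
Gen 7 (rule 146): 0111110110010
Gen 8 (rule 75): 1100010110100
Gen 9 (rule 165): 0001011001101
Gen 10 (rule 146): 0010000110000
Gen 11 (rule 75): 1100111110111

Answer: 1100111110111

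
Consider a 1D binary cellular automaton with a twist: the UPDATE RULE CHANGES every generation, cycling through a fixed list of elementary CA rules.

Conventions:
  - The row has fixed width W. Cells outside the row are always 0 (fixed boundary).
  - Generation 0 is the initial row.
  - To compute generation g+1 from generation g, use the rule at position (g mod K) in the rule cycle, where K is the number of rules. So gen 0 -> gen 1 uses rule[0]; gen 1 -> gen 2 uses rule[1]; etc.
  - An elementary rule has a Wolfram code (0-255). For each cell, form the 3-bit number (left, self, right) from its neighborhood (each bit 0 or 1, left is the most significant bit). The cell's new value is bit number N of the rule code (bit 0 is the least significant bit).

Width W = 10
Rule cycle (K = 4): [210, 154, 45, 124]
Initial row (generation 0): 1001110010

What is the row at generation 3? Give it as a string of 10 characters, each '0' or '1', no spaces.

Gen 0: 1001110010
Gen 1 (rule 210): 0110111101
Gen 2 (rule 154): 1100111000
Gen 3 (rule 45): 1000100011

Answer: 1000100011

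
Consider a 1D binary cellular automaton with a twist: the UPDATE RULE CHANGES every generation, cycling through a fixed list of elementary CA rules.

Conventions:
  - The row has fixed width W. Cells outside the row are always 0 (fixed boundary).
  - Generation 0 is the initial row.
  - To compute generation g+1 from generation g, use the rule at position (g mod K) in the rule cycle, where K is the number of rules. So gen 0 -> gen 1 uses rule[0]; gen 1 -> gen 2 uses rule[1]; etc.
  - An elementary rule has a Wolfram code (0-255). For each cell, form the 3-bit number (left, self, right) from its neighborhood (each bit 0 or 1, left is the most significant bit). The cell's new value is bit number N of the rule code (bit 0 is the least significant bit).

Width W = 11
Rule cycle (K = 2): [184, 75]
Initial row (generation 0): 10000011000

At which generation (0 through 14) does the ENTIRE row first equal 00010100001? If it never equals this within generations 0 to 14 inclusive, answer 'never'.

Answer: never

Derivation:
Gen 0: 10000011000
Gen 1 (rule 184): 01000010100
Gen 2 (rule 75): 10011100001
Gen 3 (rule 184): 01011010000
Gen 4 (rule 75): 10011000111
Gen 5 (rule 184): 01010100110
Gen 6 (rule 75): 10000001110
Gen 7 (rule 184): 01000001101
Gen 8 (rule 75): 10011111100
Gen 9 (rule 184): 01011111010
Gen 10 (rule 75): 10010001000
Gen 11 (rule 184): 01001000100
Gen 12 (rule 75): 10010011001
Gen 13 (rule 184): 01001010100
Gen 14 (rule 75): 10010000001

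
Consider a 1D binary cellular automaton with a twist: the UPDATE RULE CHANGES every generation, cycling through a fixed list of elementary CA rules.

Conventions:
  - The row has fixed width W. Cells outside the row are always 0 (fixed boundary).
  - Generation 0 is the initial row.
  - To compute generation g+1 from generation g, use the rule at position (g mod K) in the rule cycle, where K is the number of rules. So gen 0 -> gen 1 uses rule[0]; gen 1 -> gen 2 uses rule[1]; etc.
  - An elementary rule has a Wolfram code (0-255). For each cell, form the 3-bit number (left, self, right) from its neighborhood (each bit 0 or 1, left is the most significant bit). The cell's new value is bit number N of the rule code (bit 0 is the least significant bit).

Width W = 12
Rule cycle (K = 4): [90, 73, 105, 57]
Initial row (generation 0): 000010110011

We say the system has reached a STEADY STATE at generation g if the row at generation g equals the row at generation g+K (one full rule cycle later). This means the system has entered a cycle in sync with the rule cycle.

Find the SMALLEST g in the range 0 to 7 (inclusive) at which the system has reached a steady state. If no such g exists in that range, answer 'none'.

Gen 0: 000010110011
Gen 1 (rule 90): 000100111111
Gen 2 (rule 73): 110000100001
Gen 3 (rule 105): 110110001100
Gen 4 (rule 57): 101101101011
Gen 5 (rule 90): 001101100011
Gen 6 (rule 73): 101101101011
Gen 7 (rule 105): 011111110111
Gen 8 (rule 57): 010000001100
Gen 9 (rule 90): 101000011110
Gen 10 (rule 73): 000011010010
Gen 11 (rule 105): 111011100000

Answer: none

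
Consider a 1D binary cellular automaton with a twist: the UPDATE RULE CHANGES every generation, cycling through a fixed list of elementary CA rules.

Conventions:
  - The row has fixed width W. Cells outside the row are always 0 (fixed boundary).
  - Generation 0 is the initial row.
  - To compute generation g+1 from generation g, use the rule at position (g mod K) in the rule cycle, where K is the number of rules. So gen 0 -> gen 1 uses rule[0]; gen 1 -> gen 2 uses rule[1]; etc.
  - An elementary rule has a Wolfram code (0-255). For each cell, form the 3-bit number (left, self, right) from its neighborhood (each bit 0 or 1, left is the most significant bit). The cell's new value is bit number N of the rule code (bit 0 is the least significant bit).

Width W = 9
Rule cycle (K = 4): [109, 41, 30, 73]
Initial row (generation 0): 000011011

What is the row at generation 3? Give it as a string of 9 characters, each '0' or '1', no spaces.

Answer: 111101000

Derivation:
Gen 0: 000011011
Gen 1 (rule 109): 111011111
Gen 2 (rule 41): 100110000
Gen 3 (rule 30): 111101000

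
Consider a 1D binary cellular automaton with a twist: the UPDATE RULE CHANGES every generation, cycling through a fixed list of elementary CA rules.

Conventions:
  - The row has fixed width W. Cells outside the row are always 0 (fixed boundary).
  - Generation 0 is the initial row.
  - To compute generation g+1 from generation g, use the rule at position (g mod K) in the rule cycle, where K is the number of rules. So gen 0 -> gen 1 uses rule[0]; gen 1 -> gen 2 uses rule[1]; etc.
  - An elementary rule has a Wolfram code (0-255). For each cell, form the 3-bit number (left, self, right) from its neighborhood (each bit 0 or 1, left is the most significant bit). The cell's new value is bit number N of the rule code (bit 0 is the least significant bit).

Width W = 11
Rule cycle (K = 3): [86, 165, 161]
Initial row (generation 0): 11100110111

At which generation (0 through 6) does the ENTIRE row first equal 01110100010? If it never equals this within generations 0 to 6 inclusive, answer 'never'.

Gen 0: 11100110111
Gen 1 (rule 86): 00111010001
Gen 2 (rule 165): 10010110101
Gen 3 (rule 161): 00001001010
Gen 4 (rule 86): 00011111011
Gen 5 (rule 165): 11001110100
Gen 6 (rule 161): 00000101001

Answer: never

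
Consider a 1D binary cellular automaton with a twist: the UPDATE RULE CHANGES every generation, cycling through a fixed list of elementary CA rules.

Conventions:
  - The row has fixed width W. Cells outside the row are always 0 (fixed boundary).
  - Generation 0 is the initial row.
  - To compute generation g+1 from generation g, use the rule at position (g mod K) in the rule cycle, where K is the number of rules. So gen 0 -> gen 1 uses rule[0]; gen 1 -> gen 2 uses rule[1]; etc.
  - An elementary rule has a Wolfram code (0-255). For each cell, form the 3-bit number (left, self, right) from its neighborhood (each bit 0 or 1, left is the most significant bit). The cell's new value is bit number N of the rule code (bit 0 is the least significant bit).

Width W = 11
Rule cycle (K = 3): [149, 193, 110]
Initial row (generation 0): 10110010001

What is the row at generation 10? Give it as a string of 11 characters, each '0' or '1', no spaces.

Gen 0: 10110010001
Gen 1 (rule 149): 10001011101
Gen 2 (rule 193): 00100001100
Gen 3 (rule 110): 01100011100
Gen 4 (rule 149): 00011001011
Gen 5 (rule 193): 11001000001
Gen 6 (rule 110): 11011000011
Gen 7 (rule 149): 00000111000
Gen 8 (rule 193): 11110011011
Gen 9 (rule 110): 10010111111
Gen 10 (rule 149): 11010011110

Answer: 11010011110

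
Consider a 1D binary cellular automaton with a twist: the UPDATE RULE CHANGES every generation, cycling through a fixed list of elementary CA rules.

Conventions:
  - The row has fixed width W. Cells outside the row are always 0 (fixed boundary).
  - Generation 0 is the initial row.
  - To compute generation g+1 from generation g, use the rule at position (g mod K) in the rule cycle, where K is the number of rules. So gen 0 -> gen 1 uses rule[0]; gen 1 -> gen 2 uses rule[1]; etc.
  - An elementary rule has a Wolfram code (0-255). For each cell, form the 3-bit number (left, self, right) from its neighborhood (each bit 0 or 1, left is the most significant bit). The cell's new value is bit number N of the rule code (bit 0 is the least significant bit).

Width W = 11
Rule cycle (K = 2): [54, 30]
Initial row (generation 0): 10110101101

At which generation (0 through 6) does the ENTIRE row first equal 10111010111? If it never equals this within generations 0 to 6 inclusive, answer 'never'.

Gen 0: 10110101101
Gen 1 (rule 54): 11001110011
Gen 2 (rule 30): 10111001110
Gen 3 (rule 54): 11000110001
Gen 4 (rule 30): 10101101011
Gen 5 (rule 54): 11110011100
Gen 6 (rule 30): 10001110010

Answer: never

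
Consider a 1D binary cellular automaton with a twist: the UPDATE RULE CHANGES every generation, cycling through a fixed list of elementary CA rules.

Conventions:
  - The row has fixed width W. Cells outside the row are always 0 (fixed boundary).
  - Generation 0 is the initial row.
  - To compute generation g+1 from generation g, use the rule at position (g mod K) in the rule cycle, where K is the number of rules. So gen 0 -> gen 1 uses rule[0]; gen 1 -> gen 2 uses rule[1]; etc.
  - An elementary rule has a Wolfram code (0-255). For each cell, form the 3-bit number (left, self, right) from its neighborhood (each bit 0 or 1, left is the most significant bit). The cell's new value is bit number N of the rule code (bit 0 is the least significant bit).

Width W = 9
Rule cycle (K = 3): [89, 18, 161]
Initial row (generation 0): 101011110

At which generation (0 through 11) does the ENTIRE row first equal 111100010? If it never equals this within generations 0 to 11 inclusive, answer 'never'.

Gen 0: 101011110
Gen 1 (rule 89): 000010011
Gen 2 (rule 18): 000101100
Gen 3 (rule 161): 110010001
Gen 4 (rule 89): 111001100
Gen 5 (rule 18): 000110010
Gen 6 (rule 161): 110000000
Gen 7 (rule 89): 111111111
Gen 8 (rule 18): 000000000
Gen 9 (rule 161): 111111111
Gen 10 (rule 89): 100000001
Gen 11 (rule 18): 010000010

Answer: never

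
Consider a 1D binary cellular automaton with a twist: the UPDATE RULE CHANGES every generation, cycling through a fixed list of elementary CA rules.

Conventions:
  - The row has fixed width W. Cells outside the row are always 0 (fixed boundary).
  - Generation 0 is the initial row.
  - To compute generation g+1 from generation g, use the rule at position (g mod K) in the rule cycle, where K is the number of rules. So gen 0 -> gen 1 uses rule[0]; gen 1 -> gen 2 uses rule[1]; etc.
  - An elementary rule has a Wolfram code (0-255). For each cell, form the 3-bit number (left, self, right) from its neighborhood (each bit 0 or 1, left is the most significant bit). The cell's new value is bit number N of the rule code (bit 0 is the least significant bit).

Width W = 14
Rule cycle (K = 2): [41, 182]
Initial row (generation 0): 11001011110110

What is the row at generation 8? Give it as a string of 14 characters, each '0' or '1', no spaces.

Gen 0: 11001011110110
Gen 1 (rule 41): 10000110001100
Gen 2 (rule 182): 11001001010010
Gen 3 (rule 41): 10000000100000
Gen 4 (rule 182): 11000001110000
Gen 5 (rule 41): 10011101000111
Gen 6 (rule 182): 11101011101010
Gen 7 (rule 41): 10010110010100
Gen 8 (rule 182): 11111001111110

Answer: 11111001111110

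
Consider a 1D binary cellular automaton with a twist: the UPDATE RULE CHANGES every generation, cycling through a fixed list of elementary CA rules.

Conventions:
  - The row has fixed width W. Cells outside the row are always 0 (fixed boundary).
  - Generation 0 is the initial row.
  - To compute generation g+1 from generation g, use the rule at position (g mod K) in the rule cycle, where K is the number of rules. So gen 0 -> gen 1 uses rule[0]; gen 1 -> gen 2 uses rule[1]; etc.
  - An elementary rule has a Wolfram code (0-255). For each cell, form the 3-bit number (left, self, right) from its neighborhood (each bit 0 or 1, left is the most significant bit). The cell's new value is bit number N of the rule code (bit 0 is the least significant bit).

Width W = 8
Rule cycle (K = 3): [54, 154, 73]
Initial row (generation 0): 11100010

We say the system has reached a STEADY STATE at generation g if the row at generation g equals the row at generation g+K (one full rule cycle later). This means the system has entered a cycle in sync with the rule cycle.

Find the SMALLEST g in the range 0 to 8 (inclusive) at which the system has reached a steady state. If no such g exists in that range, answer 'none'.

Answer: 5

Derivation:
Gen 0: 11100010
Gen 1 (rule 54): 00010111
Gen 2 (rule 154): 00100110
Gen 3 (rule 73): 10000110
Gen 4 (rule 54): 11001001
Gen 5 (rule 154): 10110110
Gen 6 (rule 73): 00110110
Gen 7 (rule 54): 01001001
Gen 8 (rule 154): 10110110
Gen 9 (rule 73): 00110110
Gen 10 (rule 54): 01001001
Gen 11 (rule 154): 10110110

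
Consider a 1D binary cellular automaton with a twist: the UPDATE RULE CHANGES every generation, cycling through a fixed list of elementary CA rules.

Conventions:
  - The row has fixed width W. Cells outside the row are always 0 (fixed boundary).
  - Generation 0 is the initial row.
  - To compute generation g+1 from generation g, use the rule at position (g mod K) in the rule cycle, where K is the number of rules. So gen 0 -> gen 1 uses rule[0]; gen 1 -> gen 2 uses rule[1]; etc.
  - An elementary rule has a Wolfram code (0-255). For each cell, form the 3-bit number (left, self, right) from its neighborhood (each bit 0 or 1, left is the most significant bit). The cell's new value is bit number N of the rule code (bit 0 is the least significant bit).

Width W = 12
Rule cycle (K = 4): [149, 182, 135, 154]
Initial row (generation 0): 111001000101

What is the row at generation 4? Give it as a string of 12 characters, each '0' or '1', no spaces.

Answer: 111011011101

Derivation:
Gen 0: 111001000101
Gen 1 (rule 149): 010101110101
Gen 2 (rule 182): 111110101111
Gen 3 (rule 135): 011100100110
Gen 4 (rule 154): 111011011101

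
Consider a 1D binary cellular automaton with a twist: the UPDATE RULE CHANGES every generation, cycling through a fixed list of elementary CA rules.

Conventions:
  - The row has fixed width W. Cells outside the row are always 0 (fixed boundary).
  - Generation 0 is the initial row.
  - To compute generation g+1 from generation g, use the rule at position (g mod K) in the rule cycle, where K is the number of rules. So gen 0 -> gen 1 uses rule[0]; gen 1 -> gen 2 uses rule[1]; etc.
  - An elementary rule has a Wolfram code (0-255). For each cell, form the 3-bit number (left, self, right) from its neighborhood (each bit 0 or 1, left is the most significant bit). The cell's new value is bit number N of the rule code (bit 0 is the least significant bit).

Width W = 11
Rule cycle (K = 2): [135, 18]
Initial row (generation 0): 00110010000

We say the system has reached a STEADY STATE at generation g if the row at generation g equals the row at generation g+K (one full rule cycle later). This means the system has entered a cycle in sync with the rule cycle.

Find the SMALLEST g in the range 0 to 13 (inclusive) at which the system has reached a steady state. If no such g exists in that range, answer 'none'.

Answer: 4

Derivation:
Gen 0: 00110010000
Gen 1 (rule 135): 11000110111
Gen 2 (rule 18): 00101000000
Gen 3 (rule 135): 11101011111
Gen 4 (rule 18): 00000000000
Gen 5 (rule 135): 11111111111
Gen 6 (rule 18): 00000000000
Gen 7 (rule 135): 11111111111
Gen 8 (rule 18): 00000000000
Gen 9 (rule 135): 11111111111
Gen 10 (rule 18): 00000000000
Gen 11 (rule 135): 11111111111
Gen 12 (rule 18): 00000000000
Gen 13 (rule 135): 11111111111
Gen 14 (rule 18): 00000000000
Gen 15 (rule 135): 11111111111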